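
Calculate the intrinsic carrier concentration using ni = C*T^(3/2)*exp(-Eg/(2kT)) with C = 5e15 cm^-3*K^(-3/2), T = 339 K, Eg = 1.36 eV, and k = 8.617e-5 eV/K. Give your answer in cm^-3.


Step 1: Compute kT = 8.617e-5 * 339 = 0.02921163 eV
Step 2: Exponent = -Eg/(2kT) = -1.36/(2*0.02921163) = -23.27840
Step 3: T^(3/2) = 339^1.5 = 6241.65
Step 4: ni = 5e15 * 6241.65 * exp(-23.27840) = 2.42e+09 cm^-3

2.42e+09


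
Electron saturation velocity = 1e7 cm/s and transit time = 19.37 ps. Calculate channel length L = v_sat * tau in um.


Step 1: tau in seconds = 19.37 ps * 1e-12 = 1.9370e-11 s
Step 2: L = v_sat * tau = 1e7 * 1.9370e-11 = 1.9370e-04 cm
Step 3: L in um = 1.9370e-04 * 1e4 = 1.937 um

1.937


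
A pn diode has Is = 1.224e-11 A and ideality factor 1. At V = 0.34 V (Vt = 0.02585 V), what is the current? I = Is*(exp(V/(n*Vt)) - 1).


Step 1: V/(n*Vt) = 0.34/(1*0.02585) = 13.1528
Step 2: exp(13.1528) = 5.1545e+05
Step 3: I = 1.224e-11 * (5.1545e+05 - 1) = 6.31e-06 A

6.31e-06


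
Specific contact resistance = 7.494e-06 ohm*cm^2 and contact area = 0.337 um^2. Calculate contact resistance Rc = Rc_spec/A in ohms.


Step 1: Convert area to cm^2: 0.337 um^2 = 3.3700e-09 cm^2
Step 2: Rc = Rc_spec / A = 7.494e-06 / 3.3700e-09
Step 3: Rc = 2.22e+03 ohms

2.22e+03


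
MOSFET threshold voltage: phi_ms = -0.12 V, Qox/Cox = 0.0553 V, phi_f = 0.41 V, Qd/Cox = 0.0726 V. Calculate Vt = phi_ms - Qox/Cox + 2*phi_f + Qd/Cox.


Step 1: Vt = phi_ms - Qox/Cox + 2*phi_f + Qd/Cox
Step 2: Vt = -0.12 - 0.0553 + 2*0.41 + 0.0726
Step 3: Vt = -0.12 - 0.0553 + 0.82 + 0.0726
Step 4: Vt = 0.7173 V

0.7173


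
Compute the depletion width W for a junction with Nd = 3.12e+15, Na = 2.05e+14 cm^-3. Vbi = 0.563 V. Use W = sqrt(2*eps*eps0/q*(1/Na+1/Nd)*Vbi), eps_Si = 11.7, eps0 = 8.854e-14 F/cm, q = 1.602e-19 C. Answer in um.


Step 1: 1/Na + 1/Nd = 1/2.05e+14 + 1/3.12e+15 = 5.19856e-15
Step 2: 2*eps*eps0/q = 2*11.7*8.854e-14/1.602e-19 = 1.293281e+07
Step 3: W^2 = 1.293281e+07 * 5.19856e-15 * 0.563 = 3.78516e-08
Step 4: W = sqrt(3.78516e-08) = 1.946e-04 cm = 1.946 um

1.946


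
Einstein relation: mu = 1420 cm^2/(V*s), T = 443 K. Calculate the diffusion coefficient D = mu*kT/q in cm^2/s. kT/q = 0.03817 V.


Step 1: D = mu * (kT/q)
Step 2: D = 1420 * 0.03817
Step 3: D = 54.2 cm^2/s

54.2


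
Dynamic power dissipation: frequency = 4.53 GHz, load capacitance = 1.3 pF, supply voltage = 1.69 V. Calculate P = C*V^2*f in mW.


Step 1: V^2 = 1.69^2 = 2.8561 V^2
Step 2: P = C*V^2*f = 1.3e-12 F * 2.8561 * 4.53e9 Hz
Step 3: P = 1.68195729e-02 W
Step 4: P = 16.82 mW

16.82


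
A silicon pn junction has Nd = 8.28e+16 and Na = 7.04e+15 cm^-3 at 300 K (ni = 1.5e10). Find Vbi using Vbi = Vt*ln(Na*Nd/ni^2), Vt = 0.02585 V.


Step 1: Compute Na*Nd/ni^2 = 7.04e+15 * 8.28e+16 / (1.5e10)^2 = 2.5907e+12
Step 2: ln(2.5907e+12) = 28.5829
Step 3: Vbi = 0.02585 * 28.5829 = 0.739 V

0.739


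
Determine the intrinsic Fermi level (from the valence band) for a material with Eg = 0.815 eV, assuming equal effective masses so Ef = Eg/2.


Step 1: For an intrinsic semiconductor, the Fermi level sits at midgap.
Step 2: Ef = Eg / 2 = 0.815 / 2 = 0.4075 eV

0.4075


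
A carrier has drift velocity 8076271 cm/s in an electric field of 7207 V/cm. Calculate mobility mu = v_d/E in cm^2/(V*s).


Step 1: mu = v_d / E
Step 2: mu = 8076271 / 7207
Step 3: mu = 1120.61 cm^2/(V*s)

1120.61


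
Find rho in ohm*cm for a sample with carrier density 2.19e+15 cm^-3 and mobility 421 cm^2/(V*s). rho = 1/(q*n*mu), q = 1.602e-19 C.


Step 1: sigma = q * n * mu = 1.602e-19 * 2.19e+15 * 421 = 1.47703e-01 S/cm
Step 2: rho = 1 / sigma = 1 / 1.47703e-01 = 6.77 ohm*cm

6.77


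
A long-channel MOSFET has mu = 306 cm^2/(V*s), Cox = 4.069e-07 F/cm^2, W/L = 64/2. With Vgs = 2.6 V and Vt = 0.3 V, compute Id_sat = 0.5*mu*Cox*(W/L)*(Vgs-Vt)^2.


Step 1: Overdrive voltage Vov = Vgs - Vt = 2.6 - 0.3 = 2.3 V
Step 2: W/L = 64/2 = 32
Step 3: Id = 0.5 * 306 * 4.069e-07 * 32 * 2.3^2
Step 4: Id = 1.05e-02 A

1.05e-02


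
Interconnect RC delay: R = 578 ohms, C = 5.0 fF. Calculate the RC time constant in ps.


Step 1: tau = R * C
Step 2: tau = 578 * 5.0 fF = 578 * 5.0e-15 F
Step 3: tau = 2.89e-12 s = 2.89 ps

2.89


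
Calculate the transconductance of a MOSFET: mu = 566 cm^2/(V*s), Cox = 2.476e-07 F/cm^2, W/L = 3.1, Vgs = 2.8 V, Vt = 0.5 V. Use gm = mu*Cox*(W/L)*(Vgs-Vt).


Step 1: Vov = Vgs - Vt = 2.8 - 0.5 = 2.3 V
Step 2: gm = mu * Cox * (W/L) * Vov
Step 3: gm = 566 * 2.476e-07 * 3.1 * 2.3 = 9.99e-04 S

9.99e-04


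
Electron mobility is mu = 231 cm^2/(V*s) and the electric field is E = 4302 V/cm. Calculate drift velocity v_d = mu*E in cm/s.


Step 1: v_d = mu * E
Step 2: v_d = 231 * 4302 = 993762
Step 3: v_d = 9.94e+05 cm/s

9.94e+05


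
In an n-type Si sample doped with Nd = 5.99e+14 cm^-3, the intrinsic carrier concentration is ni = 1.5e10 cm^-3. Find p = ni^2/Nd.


Step 1: Since Nd >> ni, n ≈ Nd = 5.99e+14 cm^-3
Step 2: p = ni^2 / n = (1.5e10)^2 / 5.99e+14
Step 3: p = 2.25e20 / 5.99e+14 = 3.76e+05 cm^-3

3.76e+05


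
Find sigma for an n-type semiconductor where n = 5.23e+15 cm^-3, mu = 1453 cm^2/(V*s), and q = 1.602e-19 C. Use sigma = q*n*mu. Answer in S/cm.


Step 1: sigma = q * n * mu
Step 2: sigma = 1.602e-19 * 5.23e+15 * 1453
Step 3: sigma = 1.217e+00 S/cm

1.217e+00


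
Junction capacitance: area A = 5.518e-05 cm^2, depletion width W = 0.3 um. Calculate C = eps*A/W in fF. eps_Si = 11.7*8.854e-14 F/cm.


Step 1: eps_Si = 11.7 * 8.854e-14 = 1.035918e-12 F/cm
Step 2: W in cm = 0.3 * 1e-4 = 3.00e-05 cm
Step 3: C = 1.035918e-12 * 5.518e-05 / 3.00e-05 = 1.905399e-12 F
Step 4: C = 1905.4 fF

1905.4


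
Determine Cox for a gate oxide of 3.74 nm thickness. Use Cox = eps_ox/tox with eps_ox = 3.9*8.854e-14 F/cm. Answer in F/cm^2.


Step 1: eps_ox = 3.9 * 8.854e-14 = 3.45306e-13 F/cm
Step 2: tox in cm = 3.74 nm * 1e-7 = 3.7400e-07 cm
Step 3: Cox = 3.45306e-13 / 3.7400e-07 = 9.23e-07 F/cm^2

9.23e-07


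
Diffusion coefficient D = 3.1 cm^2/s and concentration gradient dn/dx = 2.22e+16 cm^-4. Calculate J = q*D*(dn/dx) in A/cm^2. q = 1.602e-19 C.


Step 1: J = q * D * (dn/dx)
Step 2: J = 1.602e-19 * 3.1 * 2.22e+16
Step 3: J = 1.10e-02 A/cm^2

1.10e-02


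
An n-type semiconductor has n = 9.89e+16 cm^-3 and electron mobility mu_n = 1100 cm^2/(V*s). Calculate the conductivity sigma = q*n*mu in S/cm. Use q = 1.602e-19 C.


Step 1: sigma = q * n * mu
Step 2: sigma = 1.602e-19 * 9.89e+16 * 1100
Step 3: sigma = 1.743e+01 S/cm

1.743e+01


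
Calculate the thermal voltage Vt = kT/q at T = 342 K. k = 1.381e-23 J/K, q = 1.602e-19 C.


Step 1: kT = 1.381e-23 * 342 = 4.72302e-21 J
Step 2: Vt = kT/q = 4.72302e-21 / 1.602e-19
Step 3: Vt = 0.02948 V

0.02948


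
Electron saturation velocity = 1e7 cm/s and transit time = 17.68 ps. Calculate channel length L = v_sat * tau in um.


Step 1: tau in seconds = 17.68 ps * 1e-12 = 1.7680e-11 s
Step 2: L = v_sat * tau = 1e7 * 1.7680e-11 = 1.7680e-04 cm
Step 3: L in um = 1.7680e-04 * 1e4 = 1.768 um

1.768


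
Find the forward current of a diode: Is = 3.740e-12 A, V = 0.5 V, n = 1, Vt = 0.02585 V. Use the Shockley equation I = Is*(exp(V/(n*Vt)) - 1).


Step 1: V/(n*Vt) = 0.5/(1*0.02585) = 19.3424
Step 2: exp(19.3424) = 2.5136e+08
Step 3: I = 3.740e-12 * (2.5136e+08 - 1) = 9.40e-04 A

9.40e-04


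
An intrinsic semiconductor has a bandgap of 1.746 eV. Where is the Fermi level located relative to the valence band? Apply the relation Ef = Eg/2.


Step 1: For an intrinsic semiconductor, the Fermi level sits at midgap.
Step 2: Ef = Eg / 2 = 1.746 / 2 = 0.873 eV

0.873


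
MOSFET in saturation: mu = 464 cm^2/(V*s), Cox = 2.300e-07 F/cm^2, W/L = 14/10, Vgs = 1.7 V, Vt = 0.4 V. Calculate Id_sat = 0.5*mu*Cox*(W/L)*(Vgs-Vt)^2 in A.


Step 1: Overdrive voltage Vov = Vgs - Vt = 1.7 - 0.4 = 1.3 V
Step 2: W/L = 14/10 = 1.4
Step 3: Id = 0.5 * 464 * 2.300e-07 * 1.4 * 1.3^2
Step 4: Id = 1.26e-04 A

1.26e-04


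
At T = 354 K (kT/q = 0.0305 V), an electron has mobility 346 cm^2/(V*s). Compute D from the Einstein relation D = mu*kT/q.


Step 1: D = mu * (kT/q)
Step 2: D = 346 * 0.0305
Step 3: D = 10.55 cm^2/s

10.55


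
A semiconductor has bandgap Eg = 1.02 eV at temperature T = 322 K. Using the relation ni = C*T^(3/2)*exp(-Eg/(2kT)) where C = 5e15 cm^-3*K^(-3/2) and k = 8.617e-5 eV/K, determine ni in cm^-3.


Step 1: Compute kT = 8.617e-5 * 322 = 0.02774674 eV
Step 2: Exponent = -Eg/(2kT) = -1.02/(2*0.02774674) = -18.38054
Step 3: T^(3/2) = 322^1.5 = 5778.08
Step 4: ni = 5e15 * 5778.08 * exp(-18.38054) = 3.01e+11 cm^-3

3.01e+11


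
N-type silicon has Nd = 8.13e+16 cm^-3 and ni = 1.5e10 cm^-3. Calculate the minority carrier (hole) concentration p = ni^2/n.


Step 1: Since Nd >> ni, n ≈ Nd = 8.13e+16 cm^-3
Step 2: p = ni^2 / n = (1.5e10)^2 / 8.13e+16
Step 3: p = 2.25e20 / 8.13e+16 = 2.77e+03 cm^-3

2.77e+03


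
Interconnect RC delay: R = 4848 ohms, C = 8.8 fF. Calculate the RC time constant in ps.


Step 1: tau = R * C
Step 2: tau = 4848 * 8.8 fF = 4848 * 8.8e-15 F
Step 3: tau = 4.26624e-11 s = 42.6624 ps

42.6624


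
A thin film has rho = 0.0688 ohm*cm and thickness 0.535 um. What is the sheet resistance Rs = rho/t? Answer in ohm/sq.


Step 1: Convert thickness to cm: t = 0.535 um = 5.3500e-05 cm
Step 2: Rs = rho / t = 0.0688 / 5.3500e-05
Step 3: Rs = 1286.0 ohm/sq

1286.0


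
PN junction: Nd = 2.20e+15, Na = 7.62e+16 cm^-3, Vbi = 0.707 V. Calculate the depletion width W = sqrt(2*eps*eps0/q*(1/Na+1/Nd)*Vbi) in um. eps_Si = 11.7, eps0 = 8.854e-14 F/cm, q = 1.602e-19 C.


Step 1: 1/Na + 1/Nd = 1/7.62e+16 + 1/2.20e+15 = 4.67669e-16
Step 2: 2*eps*eps0/q = 2*11.7*8.854e-14/1.602e-19 = 1.293281e+07
Step 3: W^2 = 1.293281e+07 * 4.67669e-16 * 0.707 = 4.27613e-09
Step 4: W = sqrt(4.27613e-09) = 6.539e-05 cm = 0.6539 um

0.6539


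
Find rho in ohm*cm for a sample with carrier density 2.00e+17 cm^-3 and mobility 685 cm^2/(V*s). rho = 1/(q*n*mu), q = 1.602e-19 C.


Step 1: sigma = q * n * mu = 1.602e-19 * 2.00e+17 * 685 = 2.19474e+01 S/cm
Step 2: rho = 1 / sigma = 1 / 2.19474e+01 = 0.04556 ohm*cm

0.04556


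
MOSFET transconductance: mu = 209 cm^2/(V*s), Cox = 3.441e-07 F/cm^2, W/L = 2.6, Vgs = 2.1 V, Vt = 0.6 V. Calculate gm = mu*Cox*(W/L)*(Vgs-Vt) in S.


Step 1: Vov = Vgs - Vt = 2.1 - 0.6 = 1.5 V
Step 2: gm = mu * Cox * (W/L) * Vov
Step 3: gm = 209 * 3.441e-07 * 2.6 * 1.5 = 2.80e-04 S

2.80e-04


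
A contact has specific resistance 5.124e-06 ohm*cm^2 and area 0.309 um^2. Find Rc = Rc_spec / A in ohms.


Step 1: Convert area to cm^2: 0.309 um^2 = 3.0900e-09 cm^2
Step 2: Rc = Rc_spec / A = 5.124e-06 / 3.0900e-09
Step 3: Rc = 1.66e+03 ohms

1.66e+03


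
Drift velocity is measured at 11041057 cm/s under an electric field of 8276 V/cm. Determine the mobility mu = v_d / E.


Step 1: mu = v_d / E
Step 2: mu = 11041057 / 8276
Step 3: mu = 1334.11 cm^2/(V*s)

1334.11


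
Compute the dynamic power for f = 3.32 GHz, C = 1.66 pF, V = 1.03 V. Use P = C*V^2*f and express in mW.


Step 1: V^2 = 1.03^2 = 1.0609 V^2
Step 2: P = C*V^2*f = 1.66e-12 F * 1.0609 * 3.32e9 Hz
Step 3: P = 5.84683208e-03 W
Step 4: P = 5.847 mW

5.847


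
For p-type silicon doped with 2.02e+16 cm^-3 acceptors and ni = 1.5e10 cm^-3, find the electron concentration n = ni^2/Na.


Step 1: Majority hole concentration p ≈ Na = 2.02e+16 cm^-3
Step 2: n = ni^2 / Na = (1.5e10)^2 / 2.02e+16
Step 3: n = 1.11e+04 cm^-3

1.11e+04


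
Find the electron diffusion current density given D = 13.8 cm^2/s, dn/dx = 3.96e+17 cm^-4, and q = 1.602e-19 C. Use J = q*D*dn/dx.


Step 1: J = q * D * (dn/dx)
Step 2: J = 1.602e-19 * 13.8 * 3.96e+17
Step 3: J = 8.75e-01 A/cm^2

8.75e-01


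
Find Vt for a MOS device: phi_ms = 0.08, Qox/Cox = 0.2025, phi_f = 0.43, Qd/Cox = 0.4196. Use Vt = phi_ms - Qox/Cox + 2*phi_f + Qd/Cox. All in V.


Step 1: Vt = phi_ms - Qox/Cox + 2*phi_f + Qd/Cox
Step 2: Vt = 0.08 - 0.2025 + 2*0.43 + 0.4196
Step 3: Vt = 0.08 - 0.2025 + 0.86 + 0.4196
Step 4: Vt = 1.1571 V

1.1571


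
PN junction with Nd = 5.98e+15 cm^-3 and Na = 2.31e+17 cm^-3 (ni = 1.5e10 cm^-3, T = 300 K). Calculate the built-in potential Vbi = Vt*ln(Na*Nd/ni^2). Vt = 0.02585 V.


Step 1: Compute Na*Nd/ni^2 = 2.31e+17 * 5.98e+15 / (1.5e10)^2 = 6.1395e+12
Step 2: ln(6.1395e+12) = 29.4458
Step 3: Vbi = 0.02585 * 29.4458 = 0.761 V

0.761


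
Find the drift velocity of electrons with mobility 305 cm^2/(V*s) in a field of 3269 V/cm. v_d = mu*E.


Step 1: v_d = mu * E
Step 2: v_d = 305 * 3269 = 997045
Step 3: v_d = 9.97e+05 cm/s

9.97e+05


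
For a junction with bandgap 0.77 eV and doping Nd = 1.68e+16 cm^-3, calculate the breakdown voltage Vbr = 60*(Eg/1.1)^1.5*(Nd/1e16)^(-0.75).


Step 1: Eg/1.1 = 0.77/1.1 = 0.700000
Step 2: (Eg/1.1)^1.5 = 0.700000^1.5 = 0.585662
Step 3: (Nd/1e16)^(-0.75) = (1.68)^(-0.75) = 0.677670
Step 4: Vbr = 60 * 0.585662 * 0.677670 = 23.8 V

23.8


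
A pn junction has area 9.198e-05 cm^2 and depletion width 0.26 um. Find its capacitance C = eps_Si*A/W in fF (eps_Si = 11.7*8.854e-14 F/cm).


Step 1: eps_Si = 11.7 * 8.854e-14 = 1.035918e-12 F/cm
Step 2: W in cm = 0.26 * 1e-4 = 2.60e-05 cm
Step 3: C = 1.035918e-12 * 9.198e-05 / 2.60e-05 = 3.664759e-12 F
Step 4: C = 3664.76 fF

3664.76


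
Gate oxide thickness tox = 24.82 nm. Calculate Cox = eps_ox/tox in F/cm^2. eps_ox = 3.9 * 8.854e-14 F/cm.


Step 1: eps_ox = 3.9 * 8.854e-14 = 3.45306e-13 F/cm
Step 2: tox in cm = 24.82 nm * 1e-7 = 2.4820e-06 cm
Step 3: Cox = 3.45306e-13 / 2.4820e-06 = 1.39e-07 F/cm^2

1.39e-07


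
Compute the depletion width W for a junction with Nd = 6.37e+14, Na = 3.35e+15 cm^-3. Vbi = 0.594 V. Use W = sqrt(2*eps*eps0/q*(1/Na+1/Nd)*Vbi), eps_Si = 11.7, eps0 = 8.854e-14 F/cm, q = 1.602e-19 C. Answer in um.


Step 1: 1/Na + 1/Nd = 1/3.35e+15 + 1/6.37e+14 = 1.86837e-15
Step 2: 2*eps*eps0/q = 2*11.7*8.854e-14/1.602e-19 = 1.293281e+07
Step 3: W^2 = 1.293281e+07 * 1.86837e-15 * 0.594 = 1.43530e-08
Step 4: W = sqrt(1.43530e-08) = 1.198e-04 cm = 1.198 um

1.198


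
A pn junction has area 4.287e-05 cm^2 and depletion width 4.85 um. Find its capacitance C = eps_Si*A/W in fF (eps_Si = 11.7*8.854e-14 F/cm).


Step 1: eps_Si = 11.7 * 8.854e-14 = 1.035918e-12 F/cm
Step 2: W in cm = 4.85 * 1e-4 = 4.85e-04 cm
Step 3: C = 1.035918e-12 * 4.287e-05 / 4.85e-04 = 9.156661e-14 F
Step 4: C = 91.57 fF

91.57


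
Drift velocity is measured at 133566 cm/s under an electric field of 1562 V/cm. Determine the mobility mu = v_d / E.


Step 1: mu = v_d / E
Step 2: mu = 133566 / 1562
Step 3: mu = 85.51 cm^2/(V*s)

85.51


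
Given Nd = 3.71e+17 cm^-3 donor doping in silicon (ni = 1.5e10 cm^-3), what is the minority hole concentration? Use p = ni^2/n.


Step 1: Since Nd >> ni, n ≈ Nd = 3.71e+17 cm^-3
Step 2: p = ni^2 / n = (1.5e10)^2 / 3.71e+17
Step 3: p = 2.25e20 / 3.71e+17 = 6.06e+02 cm^-3

6.06e+02


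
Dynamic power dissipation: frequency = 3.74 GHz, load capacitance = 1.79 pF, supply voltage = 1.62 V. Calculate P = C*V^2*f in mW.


Step 1: V^2 = 1.62^2 = 2.6244 V^2
Step 2: P = C*V^2*f = 1.79e-12 F * 2.6244 * 3.74e9 Hz
Step 3: P = 1.756930824e-02 W
Step 4: P = 17.569 mW

17.569


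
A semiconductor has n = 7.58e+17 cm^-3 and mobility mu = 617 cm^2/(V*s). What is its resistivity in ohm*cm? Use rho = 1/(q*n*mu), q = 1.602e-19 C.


Step 1: sigma = q * n * mu = 1.602e-19 * 7.58e+17 * 617 = 7.49233e+01 S/cm
Step 2: rho = 1 / sigma = 1 / 7.49233e+01 = 0.01335 ohm*cm

0.01335


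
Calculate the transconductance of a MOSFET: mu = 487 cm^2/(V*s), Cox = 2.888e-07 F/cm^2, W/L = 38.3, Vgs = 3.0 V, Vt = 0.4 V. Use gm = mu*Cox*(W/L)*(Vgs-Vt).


Step 1: Vov = Vgs - Vt = 3.0 - 0.4 = 2.6 V
Step 2: gm = mu * Cox * (W/L) * Vov
Step 3: gm = 487 * 2.888e-07 * 38.3 * 2.6 = 1.40e-02 S

1.40e-02


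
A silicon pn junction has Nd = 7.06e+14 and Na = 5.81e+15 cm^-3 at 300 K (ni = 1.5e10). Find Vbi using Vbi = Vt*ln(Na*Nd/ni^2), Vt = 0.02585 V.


Step 1: Compute Na*Nd/ni^2 = 5.81e+15 * 7.06e+14 / (1.5e10)^2 = 1.8230e+10
Step 2: ln(1.8230e+10) = 23.6263
Step 3: Vbi = 0.02585 * 23.6263 = 0.611 V

0.611


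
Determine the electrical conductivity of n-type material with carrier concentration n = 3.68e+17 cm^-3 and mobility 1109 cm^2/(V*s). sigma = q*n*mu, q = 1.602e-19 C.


Step 1: sigma = q * n * mu
Step 2: sigma = 1.602e-19 * 3.68e+17 * 1109
Step 3: sigma = 6.538e+01 S/cm

6.538e+01


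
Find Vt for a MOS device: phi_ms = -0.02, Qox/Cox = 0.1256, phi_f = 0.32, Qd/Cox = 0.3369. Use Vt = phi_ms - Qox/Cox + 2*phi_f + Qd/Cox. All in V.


Step 1: Vt = phi_ms - Qox/Cox + 2*phi_f + Qd/Cox
Step 2: Vt = -0.02 - 0.1256 + 2*0.32 + 0.3369
Step 3: Vt = -0.02 - 0.1256 + 0.64 + 0.3369
Step 4: Vt = 0.8313 V

0.8313


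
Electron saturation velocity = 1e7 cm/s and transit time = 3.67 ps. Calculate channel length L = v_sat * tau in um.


Step 1: tau in seconds = 3.67 ps * 1e-12 = 3.6700e-12 s
Step 2: L = v_sat * tau = 1e7 * 3.6700e-12 = 3.6700e-05 cm
Step 3: L in um = 3.6700e-05 * 1e4 = 0.367 um

0.367


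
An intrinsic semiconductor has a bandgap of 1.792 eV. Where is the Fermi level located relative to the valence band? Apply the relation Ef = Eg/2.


Step 1: For an intrinsic semiconductor, the Fermi level sits at midgap.
Step 2: Ef = Eg / 2 = 1.792 / 2 = 0.896 eV

0.896


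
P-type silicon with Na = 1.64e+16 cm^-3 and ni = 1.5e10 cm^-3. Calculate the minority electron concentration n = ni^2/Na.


Step 1: Majority hole concentration p ≈ Na = 1.64e+16 cm^-3
Step 2: n = ni^2 / Na = (1.5e10)^2 / 1.64e+16
Step 3: n = 1.37e+04 cm^-3

1.37e+04


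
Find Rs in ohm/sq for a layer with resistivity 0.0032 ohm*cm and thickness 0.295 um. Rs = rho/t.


Step 1: Convert thickness to cm: t = 0.295 um = 2.9500e-05 cm
Step 2: Rs = rho / t = 0.0032 / 2.9500e-05
Step 3: Rs = 108.5 ohm/sq

108.5


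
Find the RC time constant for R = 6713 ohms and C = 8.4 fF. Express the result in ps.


Step 1: tau = R * C
Step 2: tau = 6713 * 8.4 fF = 6713 * 8.4e-15 F
Step 3: tau = 5.63892e-11 s = 56.3892 ps

56.3892


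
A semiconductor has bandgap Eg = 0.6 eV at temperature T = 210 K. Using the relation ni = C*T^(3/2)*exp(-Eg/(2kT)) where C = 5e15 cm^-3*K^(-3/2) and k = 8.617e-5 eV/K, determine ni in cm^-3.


Step 1: Compute kT = 8.617e-5 * 210 = 0.0180957 eV
Step 2: Exponent = -Eg/(2kT) = -0.6/(2*0.0180957) = -16.57852
Step 3: T^(3/2) = 210^1.5 = 3043.19
Step 4: ni = 5e15 * 3043.19 * exp(-16.57852) = 9.60e+11 cm^-3

9.60e+11


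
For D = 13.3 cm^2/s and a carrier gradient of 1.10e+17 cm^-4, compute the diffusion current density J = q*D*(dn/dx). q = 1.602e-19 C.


Step 1: J = q * D * (dn/dx)
Step 2: J = 1.602e-19 * 13.3 * 1.10e+17
Step 3: J = 2.34e-01 A/cm^2

2.34e-01


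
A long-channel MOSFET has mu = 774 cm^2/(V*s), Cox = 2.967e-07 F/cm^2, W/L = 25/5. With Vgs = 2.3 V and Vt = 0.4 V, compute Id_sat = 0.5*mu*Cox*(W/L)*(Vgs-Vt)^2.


Step 1: Overdrive voltage Vov = Vgs - Vt = 2.3 - 0.4 = 1.9 V
Step 2: W/L = 25/5 = 5
Step 3: Id = 0.5 * 774 * 2.967e-07 * 5 * 1.9^2
Step 4: Id = 2.07e-03 A

2.07e-03


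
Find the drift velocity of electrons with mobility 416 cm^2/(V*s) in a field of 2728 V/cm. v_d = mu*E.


Step 1: v_d = mu * E
Step 2: v_d = 416 * 2728 = 1134848
Step 3: v_d = 1.13e+06 cm/s

1.13e+06


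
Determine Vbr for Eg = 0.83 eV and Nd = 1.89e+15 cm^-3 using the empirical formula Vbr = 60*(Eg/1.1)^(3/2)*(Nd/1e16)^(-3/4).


Step 1: Eg/1.1 = 0.83/1.1 = 0.754545
Step 2: (Eg/1.1)^1.5 = 0.754545^1.5 = 0.655432
Step 3: (Nd/1e16)^(-0.75) = (0.189)^(-0.75) = 3.488620
Step 4: Vbr = 60 * 0.655432 * 3.488620 = 137.2 V

137.2


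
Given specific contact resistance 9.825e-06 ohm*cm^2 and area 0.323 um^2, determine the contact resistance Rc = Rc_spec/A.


Step 1: Convert area to cm^2: 0.323 um^2 = 3.2300e-09 cm^2
Step 2: Rc = Rc_spec / A = 9.825e-06 / 3.2300e-09
Step 3: Rc = 3.04e+03 ohms

3.04e+03


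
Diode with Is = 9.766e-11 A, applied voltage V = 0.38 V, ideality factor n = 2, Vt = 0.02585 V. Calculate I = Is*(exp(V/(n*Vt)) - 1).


Step 1: V/(n*Vt) = 0.38/(2*0.02585) = 7.3501
Step 2: exp(7.3501) = 1.5564e+03
Step 3: I = 9.766e-11 * (1.5564e+03 - 1) = 1.52e-07 A

1.52e-07


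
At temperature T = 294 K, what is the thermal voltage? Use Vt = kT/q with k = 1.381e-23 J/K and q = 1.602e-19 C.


Step 1: kT = 1.381e-23 * 294 = 4.06014e-21 J
Step 2: Vt = kT/q = 4.06014e-21 / 1.602e-19
Step 3: Vt = 0.02534 V

0.02534


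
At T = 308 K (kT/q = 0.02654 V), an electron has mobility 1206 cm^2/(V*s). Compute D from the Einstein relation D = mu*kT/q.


Step 1: D = mu * (kT/q)
Step 2: D = 1206 * 0.02654
Step 3: D = 32.01 cm^2/s

32.01


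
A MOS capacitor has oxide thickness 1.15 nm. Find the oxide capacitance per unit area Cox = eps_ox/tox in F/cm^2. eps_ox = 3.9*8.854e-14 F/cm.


Step 1: eps_ox = 3.9 * 8.854e-14 = 3.45306e-13 F/cm
Step 2: tox in cm = 1.15 nm * 1e-7 = 1.1500e-07 cm
Step 3: Cox = 3.45306e-13 / 1.1500e-07 = 3.00e-06 F/cm^2

3.00e-06


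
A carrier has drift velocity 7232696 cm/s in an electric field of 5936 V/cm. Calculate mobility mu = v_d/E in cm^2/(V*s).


Step 1: mu = v_d / E
Step 2: mu = 7232696 / 5936
Step 3: mu = 1218.45 cm^2/(V*s)

1218.45


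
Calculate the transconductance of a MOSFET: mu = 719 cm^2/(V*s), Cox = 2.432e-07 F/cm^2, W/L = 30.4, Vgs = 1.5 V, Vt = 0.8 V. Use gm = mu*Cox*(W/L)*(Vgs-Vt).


Step 1: Vov = Vgs - Vt = 1.5 - 0.8 = 0.7 V
Step 2: gm = mu * Cox * (W/L) * Vov
Step 3: gm = 719 * 2.432e-07 * 30.4 * 0.7 = 3.72e-03 S

3.72e-03


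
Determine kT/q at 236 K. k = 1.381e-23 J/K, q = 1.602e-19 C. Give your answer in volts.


Step 1: kT = 1.381e-23 * 236 = 3.25916e-21 J
Step 2: Vt = kT/q = 3.25916e-21 / 1.602e-19
Step 3: Vt = 0.02034 V

0.02034


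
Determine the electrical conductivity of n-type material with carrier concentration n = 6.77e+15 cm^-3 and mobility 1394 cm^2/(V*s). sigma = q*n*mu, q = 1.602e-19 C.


Step 1: sigma = q * n * mu
Step 2: sigma = 1.602e-19 * 6.77e+15 * 1394
Step 3: sigma = 1.512e+00 S/cm

1.512e+00


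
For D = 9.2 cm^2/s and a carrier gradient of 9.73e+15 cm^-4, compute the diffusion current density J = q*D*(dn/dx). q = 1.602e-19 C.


Step 1: J = q * D * (dn/dx)
Step 2: J = 1.602e-19 * 9.2 * 9.73e+15
Step 3: J = 1.43e-02 A/cm^2

1.43e-02


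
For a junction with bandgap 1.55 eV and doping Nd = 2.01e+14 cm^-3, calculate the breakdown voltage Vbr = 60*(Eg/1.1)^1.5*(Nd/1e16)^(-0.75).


Step 1: Eg/1.1 = 1.55/1.1 = 1.409091
Step 2: (Eg/1.1)^1.5 = 1.409091^1.5 = 1.672663
Step 3: (Nd/1e16)^(-0.75) = (0.0201)^(-0.75) = 18.732811
Step 4: Vbr = 60 * 1.672663 * 18.732811 = 1880.0 V

1880.0


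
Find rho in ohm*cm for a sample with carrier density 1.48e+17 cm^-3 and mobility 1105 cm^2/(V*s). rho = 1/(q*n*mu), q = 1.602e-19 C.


Step 1: sigma = q * n * mu = 1.602e-19 * 1.48e+17 * 1105 = 2.61991e+01 S/cm
Step 2: rho = 1 / sigma = 1 / 2.61991e+01 = 0.03817 ohm*cm

0.03817


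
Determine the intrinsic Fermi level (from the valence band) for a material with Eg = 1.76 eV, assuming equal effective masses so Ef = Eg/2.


Step 1: For an intrinsic semiconductor, the Fermi level sits at midgap.
Step 2: Ef = Eg / 2 = 1.76 / 2 = 0.88 eV

0.88


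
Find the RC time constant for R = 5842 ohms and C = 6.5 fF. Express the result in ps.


Step 1: tau = R * C
Step 2: tau = 5842 * 6.5 fF = 5842 * 6.5e-15 F
Step 3: tau = 3.7973e-11 s = 37.973 ps

37.973


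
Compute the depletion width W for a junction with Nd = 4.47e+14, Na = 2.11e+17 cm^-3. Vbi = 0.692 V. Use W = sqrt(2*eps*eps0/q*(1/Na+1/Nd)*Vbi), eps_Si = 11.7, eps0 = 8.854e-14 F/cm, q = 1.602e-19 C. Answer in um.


Step 1: 1/Na + 1/Nd = 1/2.11e+17 + 1/4.47e+14 = 2.24188e-15
Step 2: 2*eps*eps0/q = 2*11.7*8.854e-14/1.602e-19 = 1.293281e+07
Step 3: W^2 = 1.293281e+07 * 2.24188e-15 * 0.692 = 2.00637e-08
Step 4: W = sqrt(2.00637e-08) = 1.416e-04 cm = 1.416 um

1.416


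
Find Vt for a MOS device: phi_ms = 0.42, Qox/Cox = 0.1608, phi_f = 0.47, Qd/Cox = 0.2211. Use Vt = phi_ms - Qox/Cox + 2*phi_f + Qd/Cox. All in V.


Step 1: Vt = phi_ms - Qox/Cox + 2*phi_f + Qd/Cox
Step 2: Vt = 0.42 - 0.1608 + 2*0.47 + 0.2211
Step 3: Vt = 0.42 - 0.1608 + 0.94 + 0.2211
Step 4: Vt = 1.4203 V

1.4203


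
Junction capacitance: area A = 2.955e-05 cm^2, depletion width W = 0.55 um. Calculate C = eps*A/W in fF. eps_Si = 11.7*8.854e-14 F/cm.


Step 1: eps_Si = 11.7 * 8.854e-14 = 1.035918e-12 F/cm
Step 2: W in cm = 0.55 * 1e-4 = 5.50e-05 cm
Step 3: C = 1.035918e-12 * 2.955e-05 / 5.50e-05 = 5.565705e-13 F
Step 4: C = 556.57 fF

556.57


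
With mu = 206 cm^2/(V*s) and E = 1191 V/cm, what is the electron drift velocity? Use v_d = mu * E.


Step 1: v_d = mu * E
Step 2: v_d = 206 * 1191 = 245346
Step 3: v_d = 2.45e+05 cm/s

2.45e+05


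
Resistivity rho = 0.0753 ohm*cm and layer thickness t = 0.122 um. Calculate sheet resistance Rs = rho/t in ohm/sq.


Step 1: Convert thickness to cm: t = 0.122 um = 1.2200e-05 cm
Step 2: Rs = rho / t = 0.0753 / 1.2200e-05
Step 3: Rs = 6172.1 ohm/sq

6172.1


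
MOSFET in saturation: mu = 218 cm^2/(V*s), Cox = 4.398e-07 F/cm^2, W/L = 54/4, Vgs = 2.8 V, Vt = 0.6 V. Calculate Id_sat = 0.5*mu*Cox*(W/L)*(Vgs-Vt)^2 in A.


Step 1: Overdrive voltage Vov = Vgs - Vt = 2.8 - 0.6 = 2.2 V
Step 2: W/L = 54/4 = 13.5
Step 3: Id = 0.5 * 218 * 4.398e-07 * 13.5 * 2.2^2
Step 4: Id = 3.13e-03 A

3.13e-03


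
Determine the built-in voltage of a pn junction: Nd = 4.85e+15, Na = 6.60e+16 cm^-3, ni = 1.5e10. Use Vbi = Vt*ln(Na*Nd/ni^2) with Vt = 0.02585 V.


Step 1: Compute Na*Nd/ni^2 = 6.60e+16 * 4.85e+15 / (1.5e10)^2 = 1.4227e+12
Step 2: ln(1.4227e+12) = 27.9836
Step 3: Vbi = 0.02585 * 27.9836 = 0.723 V

0.723


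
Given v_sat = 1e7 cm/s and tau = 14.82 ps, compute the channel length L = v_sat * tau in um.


Step 1: tau in seconds = 14.82 ps * 1e-12 = 1.4820e-11 s
Step 2: L = v_sat * tau = 1e7 * 1.4820e-11 = 1.4820e-04 cm
Step 3: L in um = 1.4820e-04 * 1e4 = 1.482 um

1.482


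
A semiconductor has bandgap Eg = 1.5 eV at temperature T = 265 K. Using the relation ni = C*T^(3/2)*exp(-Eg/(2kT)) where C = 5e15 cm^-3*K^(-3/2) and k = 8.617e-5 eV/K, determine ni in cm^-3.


Step 1: Compute kT = 8.617e-5 * 265 = 0.02283505 eV
Step 2: Exponent = -Eg/(2kT) = -1.5/(2*0.02283505) = -32.84425
Step 3: T^(3/2) = 265^1.5 = 4313.89
Step 4: ni = 5e15 * 4313.89 * exp(-32.84425) = 1.17e+05 cm^-3

1.17e+05


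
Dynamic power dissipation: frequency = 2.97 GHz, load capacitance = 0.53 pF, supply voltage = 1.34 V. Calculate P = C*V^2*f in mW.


Step 1: V^2 = 1.34^2 = 1.7956 V^2
Step 2: P = C*V^2*f = 0.53e-12 F * 1.7956 * 2.97e9 Hz
Step 3: P = 2.82645396e-03 W
Step 4: P = 2.826 mW

2.826


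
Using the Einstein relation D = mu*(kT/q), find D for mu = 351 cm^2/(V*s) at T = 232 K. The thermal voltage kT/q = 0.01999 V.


Step 1: D = mu * (kT/q)
Step 2: D = 351 * 0.01999
Step 3: D = 7.02 cm^2/s

7.02


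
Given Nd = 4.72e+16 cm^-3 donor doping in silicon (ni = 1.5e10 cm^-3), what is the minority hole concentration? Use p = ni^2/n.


Step 1: Since Nd >> ni, n ≈ Nd = 4.72e+16 cm^-3
Step 2: p = ni^2 / n = (1.5e10)^2 / 4.72e+16
Step 3: p = 2.25e20 / 4.72e+16 = 4.77e+03 cm^-3

4.77e+03


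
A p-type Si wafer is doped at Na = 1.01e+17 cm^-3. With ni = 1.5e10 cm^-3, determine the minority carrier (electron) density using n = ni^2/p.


Step 1: Majority hole concentration p ≈ Na = 1.01e+17 cm^-3
Step 2: n = ni^2 / Na = (1.5e10)^2 / 1.01e+17
Step 3: n = 2.23e+03 cm^-3

2.23e+03


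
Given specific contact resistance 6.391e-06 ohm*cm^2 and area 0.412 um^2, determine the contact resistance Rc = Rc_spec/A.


Step 1: Convert area to cm^2: 0.412 um^2 = 4.1200e-09 cm^2
Step 2: Rc = Rc_spec / A = 6.391e-06 / 4.1200e-09
Step 3: Rc = 1.55e+03 ohms

1.55e+03


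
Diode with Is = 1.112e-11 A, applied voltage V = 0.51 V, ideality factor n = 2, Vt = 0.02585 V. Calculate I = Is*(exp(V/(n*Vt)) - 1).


Step 1: V/(n*Vt) = 0.51/(2*0.02585) = 9.8646
Step 2: exp(9.8646) = 1.9237e+04
Step 3: I = 1.112e-11 * (1.9237e+04 - 1) = 2.14e-07 A

2.14e-07


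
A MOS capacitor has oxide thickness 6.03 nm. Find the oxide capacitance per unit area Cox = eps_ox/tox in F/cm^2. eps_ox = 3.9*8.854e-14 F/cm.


Step 1: eps_ox = 3.9 * 8.854e-14 = 3.45306e-13 F/cm
Step 2: tox in cm = 6.03 nm * 1e-7 = 6.0300e-07 cm
Step 3: Cox = 3.45306e-13 / 6.0300e-07 = 5.73e-07 F/cm^2

5.73e-07


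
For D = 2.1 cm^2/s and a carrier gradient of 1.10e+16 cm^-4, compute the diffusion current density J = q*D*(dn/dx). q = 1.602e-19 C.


Step 1: J = q * D * (dn/dx)
Step 2: J = 1.602e-19 * 2.1 * 1.10e+16
Step 3: J = 3.70e-03 A/cm^2

3.70e-03


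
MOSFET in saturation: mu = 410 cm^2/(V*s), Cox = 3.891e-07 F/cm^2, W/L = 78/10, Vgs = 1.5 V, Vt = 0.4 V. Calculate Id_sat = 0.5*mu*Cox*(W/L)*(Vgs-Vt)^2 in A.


Step 1: Overdrive voltage Vov = Vgs - Vt = 1.5 - 0.4 = 1.1 V
Step 2: W/L = 78/10 = 7.8
Step 3: Id = 0.5 * 410 * 3.891e-07 * 7.8 * 1.1^2
Step 4: Id = 7.53e-04 A

7.53e-04


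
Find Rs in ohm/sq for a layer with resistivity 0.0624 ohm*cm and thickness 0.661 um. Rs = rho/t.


Step 1: Convert thickness to cm: t = 0.661 um = 6.6100e-05 cm
Step 2: Rs = rho / t = 0.0624 / 6.6100e-05
Step 3: Rs = 944.0 ohm/sq

944.0


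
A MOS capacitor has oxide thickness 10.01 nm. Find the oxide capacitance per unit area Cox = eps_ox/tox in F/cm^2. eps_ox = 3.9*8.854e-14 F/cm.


Step 1: eps_ox = 3.9 * 8.854e-14 = 3.45306e-13 F/cm
Step 2: tox in cm = 10.01 nm * 1e-7 = 1.0010e-06 cm
Step 3: Cox = 3.45306e-13 / 1.0010e-06 = 3.45e-07 F/cm^2

3.45e-07


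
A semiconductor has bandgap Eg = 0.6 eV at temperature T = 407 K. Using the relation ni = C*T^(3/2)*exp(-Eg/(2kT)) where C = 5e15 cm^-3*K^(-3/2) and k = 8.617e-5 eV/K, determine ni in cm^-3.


Step 1: Compute kT = 8.617e-5 * 407 = 0.03507119 eV
Step 2: Exponent = -Eg/(2kT) = -0.6/(2*0.03507119) = -8.55403
Step 3: T^(3/2) = 407^1.5 = 8210.92
Step 4: ni = 5e15 * 8210.92 * exp(-8.55403) = 7.91e+15 cm^-3

7.91e+15


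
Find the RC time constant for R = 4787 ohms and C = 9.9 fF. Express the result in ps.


Step 1: tau = R * C
Step 2: tau = 4787 * 9.9 fF = 4787 * 9.9e-15 F
Step 3: tau = 4.73913e-11 s = 47.3913 ps

47.3913


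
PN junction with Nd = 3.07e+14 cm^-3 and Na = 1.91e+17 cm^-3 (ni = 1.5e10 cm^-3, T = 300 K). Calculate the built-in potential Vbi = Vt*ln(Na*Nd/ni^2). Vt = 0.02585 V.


Step 1: Compute Na*Nd/ni^2 = 1.91e+17 * 3.07e+14 / (1.5e10)^2 = 2.6061e+11
Step 2: ln(2.6061e+11) = 26.2863
Step 3: Vbi = 0.02585 * 26.2863 = 0.68 V

0.68


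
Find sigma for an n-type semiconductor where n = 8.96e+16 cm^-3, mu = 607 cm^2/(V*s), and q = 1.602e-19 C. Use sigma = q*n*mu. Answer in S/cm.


Step 1: sigma = q * n * mu
Step 2: sigma = 1.602e-19 * 8.96e+16 * 607
Step 3: sigma = 8.713e+00 S/cm

8.713e+00


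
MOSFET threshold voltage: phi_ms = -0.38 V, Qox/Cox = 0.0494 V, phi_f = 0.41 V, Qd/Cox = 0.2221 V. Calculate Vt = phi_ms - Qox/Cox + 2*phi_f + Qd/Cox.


Step 1: Vt = phi_ms - Qox/Cox + 2*phi_f + Qd/Cox
Step 2: Vt = -0.38 - 0.0494 + 2*0.41 + 0.2221
Step 3: Vt = -0.38 - 0.0494 + 0.82 + 0.2221
Step 4: Vt = 0.6127 V

0.6127


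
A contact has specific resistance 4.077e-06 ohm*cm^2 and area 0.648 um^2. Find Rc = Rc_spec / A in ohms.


Step 1: Convert area to cm^2: 0.648 um^2 = 6.4800e-09 cm^2
Step 2: Rc = Rc_spec / A = 4.077e-06 / 6.4800e-09
Step 3: Rc = 6.29e+02 ohms

6.29e+02


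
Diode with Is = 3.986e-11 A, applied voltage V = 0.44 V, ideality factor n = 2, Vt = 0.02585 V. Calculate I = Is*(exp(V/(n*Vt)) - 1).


Step 1: V/(n*Vt) = 0.44/(2*0.02585) = 8.5106
Step 2: exp(8.5106) = 4.9671e+03
Step 3: I = 3.986e-11 * (4.9671e+03 - 1) = 1.98e-07 A

1.98e-07


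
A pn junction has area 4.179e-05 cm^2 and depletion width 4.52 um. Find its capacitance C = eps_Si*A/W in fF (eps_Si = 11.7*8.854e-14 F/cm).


Step 1: eps_Si = 11.7 * 8.854e-14 = 1.035918e-12 F/cm
Step 2: W in cm = 4.52 * 1e-4 = 4.52e-04 cm
Step 3: C = 1.035918e-12 * 4.179e-05 / 4.52e-04 = 9.577658e-14 F
Step 4: C = 95.78 fF

95.78


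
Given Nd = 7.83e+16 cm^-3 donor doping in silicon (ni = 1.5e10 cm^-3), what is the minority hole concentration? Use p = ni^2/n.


Step 1: Since Nd >> ni, n ≈ Nd = 7.83e+16 cm^-3
Step 2: p = ni^2 / n = (1.5e10)^2 / 7.83e+16
Step 3: p = 2.25e20 / 7.83e+16 = 2.87e+03 cm^-3

2.87e+03


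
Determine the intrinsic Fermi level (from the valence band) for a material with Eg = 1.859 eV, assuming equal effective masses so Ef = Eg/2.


Step 1: For an intrinsic semiconductor, the Fermi level sits at midgap.
Step 2: Ef = Eg / 2 = 1.859 / 2 = 0.9295 eV

0.9295


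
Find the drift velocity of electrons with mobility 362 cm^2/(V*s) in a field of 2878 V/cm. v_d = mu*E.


Step 1: v_d = mu * E
Step 2: v_d = 362 * 2878 = 1041836
Step 3: v_d = 1.04e+06 cm/s

1.04e+06


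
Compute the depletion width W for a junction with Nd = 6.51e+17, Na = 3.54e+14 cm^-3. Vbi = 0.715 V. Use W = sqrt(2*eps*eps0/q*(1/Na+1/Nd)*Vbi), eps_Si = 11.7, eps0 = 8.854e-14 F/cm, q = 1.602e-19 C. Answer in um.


Step 1: 1/Na + 1/Nd = 1/3.54e+14 + 1/6.51e+17 = 2.82639e-15
Step 2: 2*eps*eps0/q = 2*11.7*8.854e-14/1.602e-19 = 1.293281e+07
Step 3: W^2 = 1.293281e+07 * 2.82639e-15 * 0.715 = 2.61355e-08
Step 4: W = sqrt(2.61355e-08) = 1.617e-04 cm = 1.617 um

1.617


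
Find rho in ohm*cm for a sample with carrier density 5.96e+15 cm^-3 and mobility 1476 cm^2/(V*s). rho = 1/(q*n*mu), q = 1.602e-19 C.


Step 1: sigma = q * n * mu = 1.602e-19 * 5.96e+15 * 1476 = 1.40927e+00 S/cm
Step 2: rho = 1 / sigma = 1 / 1.40927e+00 = 0.7096 ohm*cm

0.7096


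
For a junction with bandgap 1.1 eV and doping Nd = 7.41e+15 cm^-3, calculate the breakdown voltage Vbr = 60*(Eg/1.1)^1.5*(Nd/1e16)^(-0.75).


Step 1: Eg/1.1 = 1.1/1.1 = 1.000000
Step 2: (Eg/1.1)^1.5 = 1.000000^1.5 = 1.000000
Step 3: (Nd/1e16)^(-0.75) = (0.741)^(-0.75) = 1.252092
Step 4: Vbr = 60 * 1.000000 * 1.252092 = 75.1 V

75.1


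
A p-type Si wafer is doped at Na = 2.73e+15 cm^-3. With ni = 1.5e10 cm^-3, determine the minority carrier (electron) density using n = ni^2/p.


Step 1: Majority hole concentration p ≈ Na = 2.73e+15 cm^-3
Step 2: n = ni^2 / Na = (1.5e10)^2 / 2.73e+15
Step 3: n = 8.24e+04 cm^-3

8.24e+04


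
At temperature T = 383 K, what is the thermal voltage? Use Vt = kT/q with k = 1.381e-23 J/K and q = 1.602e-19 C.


Step 1: kT = 1.381e-23 * 383 = 5.28923e-21 J
Step 2: Vt = kT/q = 5.28923e-21 / 1.602e-19
Step 3: Vt = 0.03302 V

0.03302


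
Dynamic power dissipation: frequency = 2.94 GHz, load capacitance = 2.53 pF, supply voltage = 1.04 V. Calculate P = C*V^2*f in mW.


Step 1: V^2 = 1.04^2 = 1.0816 V^2
Step 2: P = C*V^2*f = 2.53e-12 F * 1.0816 * 2.94e9 Hz
Step 3: P = 8.04515712e-03 W
Step 4: P = 8.045 mW

8.045


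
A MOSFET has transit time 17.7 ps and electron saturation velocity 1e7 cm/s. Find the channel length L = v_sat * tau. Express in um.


Step 1: tau in seconds = 17.7 ps * 1e-12 = 1.7700e-11 s
Step 2: L = v_sat * tau = 1e7 * 1.7700e-11 = 1.7700e-04 cm
Step 3: L in um = 1.7700e-04 * 1e4 = 1.77 um

1.77


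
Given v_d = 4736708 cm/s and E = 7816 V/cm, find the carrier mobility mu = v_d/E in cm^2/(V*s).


Step 1: mu = v_d / E
Step 2: mu = 4736708 / 7816
Step 3: mu = 606.03 cm^2/(V*s)

606.03


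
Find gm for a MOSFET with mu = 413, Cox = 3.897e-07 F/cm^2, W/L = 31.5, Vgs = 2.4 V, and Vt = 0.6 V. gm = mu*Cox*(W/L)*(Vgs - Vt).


Step 1: Vov = Vgs - Vt = 2.4 - 0.6 = 1.8 V
Step 2: gm = mu * Cox * (W/L) * Vov
Step 3: gm = 413 * 3.897e-07 * 31.5 * 1.8 = 9.13e-03 S

9.13e-03


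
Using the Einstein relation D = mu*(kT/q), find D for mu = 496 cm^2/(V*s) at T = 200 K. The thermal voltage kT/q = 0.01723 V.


Step 1: D = mu * (kT/q)
Step 2: D = 496 * 0.01723
Step 3: D = 8.55 cm^2/s

8.55


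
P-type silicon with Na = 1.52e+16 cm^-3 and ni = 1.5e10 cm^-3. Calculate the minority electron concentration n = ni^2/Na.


Step 1: Majority hole concentration p ≈ Na = 1.52e+16 cm^-3
Step 2: n = ni^2 / Na = (1.5e10)^2 / 1.52e+16
Step 3: n = 1.48e+04 cm^-3

1.48e+04


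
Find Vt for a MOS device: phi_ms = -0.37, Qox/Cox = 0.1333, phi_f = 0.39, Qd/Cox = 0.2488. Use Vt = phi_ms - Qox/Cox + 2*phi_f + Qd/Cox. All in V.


Step 1: Vt = phi_ms - Qox/Cox + 2*phi_f + Qd/Cox
Step 2: Vt = -0.37 - 0.1333 + 2*0.39 + 0.2488
Step 3: Vt = -0.37 - 0.1333 + 0.78 + 0.2488
Step 4: Vt = 0.5255 V

0.5255


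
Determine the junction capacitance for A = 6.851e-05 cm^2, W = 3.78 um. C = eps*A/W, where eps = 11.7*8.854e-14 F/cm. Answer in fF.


Step 1: eps_Si = 11.7 * 8.854e-14 = 1.035918e-12 F/cm
Step 2: W in cm = 3.78 * 1e-4 = 3.78e-04 cm
Step 3: C = 1.035918e-12 * 6.851e-05 / 3.78e-04 = 1.877533e-13 F
Step 4: C = 187.75 fF

187.75


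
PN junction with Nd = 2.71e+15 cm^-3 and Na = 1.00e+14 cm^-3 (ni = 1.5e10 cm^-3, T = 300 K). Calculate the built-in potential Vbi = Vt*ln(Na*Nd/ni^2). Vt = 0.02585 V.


Step 1: Compute Na*Nd/ni^2 = 1.00e+14 * 2.71e+15 / (1.5e10)^2 = 1.2044e+09
Step 2: ln(1.2044e+09) = 20.9092
Step 3: Vbi = 0.02585 * 20.9092 = 0.541 V

0.541


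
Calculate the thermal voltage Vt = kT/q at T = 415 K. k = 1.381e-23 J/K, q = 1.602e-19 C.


Step 1: kT = 1.381e-23 * 415 = 5.73115e-21 J
Step 2: Vt = kT/q = 5.73115e-21 / 1.602e-19
Step 3: Vt = 0.03577 V

0.03577


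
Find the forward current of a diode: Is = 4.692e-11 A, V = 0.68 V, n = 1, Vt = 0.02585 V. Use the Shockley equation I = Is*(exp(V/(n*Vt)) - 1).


Step 1: V/(n*Vt) = 0.68/(1*0.02585) = 26.3056
Step 2: exp(26.3056) = 2.6569e+11
Step 3: I = 4.692e-11 * (2.6569e+11 - 1) = 1.25e+01 A

1.25e+01


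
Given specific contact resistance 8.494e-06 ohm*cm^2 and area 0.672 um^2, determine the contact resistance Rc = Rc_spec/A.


Step 1: Convert area to cm^2: 0.672 um^2 = 6.7200e-09 cm^2
Step 2: Rc = Rc_spec / A = 8.494e-06 / 6.7200e-09
Step 3: Rc = 1.26e+03 ohms

1.26e+03


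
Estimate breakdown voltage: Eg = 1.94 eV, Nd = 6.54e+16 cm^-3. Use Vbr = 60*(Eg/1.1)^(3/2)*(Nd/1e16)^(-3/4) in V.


Step 1: Eg/1.1 = 1.94/1.1 = 1.763636
Step 2: (Eg/1.1)^1.5 = 1.763636^1.5 = 2.342143
Step 3: (Nd/1e16)^(-0.75) = (6.54)^(-0.75) = 0.244521
Step 4: Vbr = 60 * 2.342143 * 0.244521 = 34.4 V

34.4


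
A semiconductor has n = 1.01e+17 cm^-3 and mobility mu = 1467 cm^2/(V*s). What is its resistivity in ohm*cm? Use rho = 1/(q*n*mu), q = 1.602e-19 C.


Step 1: sigma = q * n * mu = 1.602e-19 * 1.01e+17 * 1467 = 2.37364e+01 S/cm
Step 2: rho = 1 / sigma = 1 / 2.37364e+01 = 0.04213 ohm*cm

0.04213


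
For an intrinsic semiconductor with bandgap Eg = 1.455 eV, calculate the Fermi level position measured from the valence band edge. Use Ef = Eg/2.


Step 1: For an intrinsic semiconductor, the Fermi level sits at midgap.
Step 2: Ef = Eg / 2 = 1.455 / 2 = 0.7275 eV

0.7275


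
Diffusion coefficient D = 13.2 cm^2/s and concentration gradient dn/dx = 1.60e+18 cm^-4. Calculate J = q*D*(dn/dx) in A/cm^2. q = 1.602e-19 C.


Step 1: J = q * D * (dn/dx)
Step 2: J = 1.602e-19 * 13.2 * 1.60e+18
Step 3: J = 3.38e+00 A/cm^2

3.38e+00


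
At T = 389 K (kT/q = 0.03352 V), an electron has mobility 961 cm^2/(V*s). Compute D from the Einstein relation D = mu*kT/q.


Step 1: D = mu * (kT/q)
Step 2: D = 961 * 0.03352
Step 3: D = 32.21 cm^2/s

32.21


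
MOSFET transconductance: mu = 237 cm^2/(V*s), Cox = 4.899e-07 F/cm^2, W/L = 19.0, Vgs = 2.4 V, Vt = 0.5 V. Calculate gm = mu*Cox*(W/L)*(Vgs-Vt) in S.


Step 1: Vov = Vgs - Vt = 2.4 - 0.5 = 1.9 V
Step 2: gm = mu * Cox * (W/L) * Vov
Step 3: gm = 237 * 4.899e-07 * 19.0 * 1.9 = 4.19e-03 S

4.19e-03


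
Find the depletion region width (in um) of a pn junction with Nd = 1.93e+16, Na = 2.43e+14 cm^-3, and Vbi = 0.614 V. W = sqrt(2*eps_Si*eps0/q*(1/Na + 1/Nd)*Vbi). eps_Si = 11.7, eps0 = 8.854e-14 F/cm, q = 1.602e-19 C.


Step 1: 1/Na + 1/Nd = 1/2.43e+14 + 1/1.93e+16 = 4.16704e-15
Step 2: 2*eps*eps0/q = 2*11.7*8.854e-14/1.602e-19 = 1.293281e+07
Step 3: W^2 = 1.293281e+07 * 4.16704e-15 * 0.614 = 3.30894e-08
Step 4: W = sqrt(3.30894e-08) = 1.819e-04 cm = 1.819 um

1.819
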